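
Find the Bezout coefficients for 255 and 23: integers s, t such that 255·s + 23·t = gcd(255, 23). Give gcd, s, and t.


Euclidean algorithm on (255, 23) — divide until remainder is 0:
  255 = 11 · 23 + 2
  23 = 11 · 2 + 1
  2 = 2 · 1 + 0
gcd(255, 23) = 1.
Track Bezout coefficients alongside the remainders: start with r₀ = 255 = a·1 + b·0 (s = 1, t = 0) and r₁ = 23 = a·0 + b·1 (s = 0, t = 1); each new remainder r_{k+1} = r_{k-1} − q_k·r_k inherits s_{k+1} = s_{k-1} − q_k·s_k, t_{k+1} = t_{k-1} − q_k·t_k, so r_k = a·s_k + b·t_k at every step:
  q = 11: r = 2, s = 1 − 11·0 = 1, t = 0 − 11·1 = -11  (check: 255·1 + 23·(-11) = 2)
  q = 11: r = 1, s = 0 − 11·1 = -11, t = 1 − 11·(-11) = 122  (check: 255·(-11) + 23·122 = 1)
The row with r = 1 (the gcd) gives the Bezout coefficients s = -11, t = 122.
Result: 255 · (-11) + 23 · (122) = 1.

gcd(255, 23) = 1; s = -11, t = 122 (check: 255·(-11) + 23·122 = 1).


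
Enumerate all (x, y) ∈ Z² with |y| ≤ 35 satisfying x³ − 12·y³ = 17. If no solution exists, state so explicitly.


The equation is x³ - 12y³ = 17. For fixed y, x³ = 12·y³ + 17, so a solution requires the RHS to be a perfect cube.
Strategy: iterate y from -35 to 35, compute RHS = 12·y³ + 17, and check whether it is a (positive or negative) perfect cube.
Check small values of y:
  y = 0: RHS = 17 is not a perfect cube.
  y = 1: RHS = 29 is not a perfect cube.
  y = -1: RHS = 5 is not a perfect cube.
  y = 2: RHS = 113 is not a perfect cube.
  y = -2: RHS = -79 is not a perfect cube.
  y = 3: RHS = 341 is not a perfect cube.
  y = -3: RHS = -307 is not a perfect cube.
Continuing the search up to |y| = 35 finds no solutions either.
No (x, y) in the scanned range satisfies the equation.

No integer solutions with |y| ≤ 35.


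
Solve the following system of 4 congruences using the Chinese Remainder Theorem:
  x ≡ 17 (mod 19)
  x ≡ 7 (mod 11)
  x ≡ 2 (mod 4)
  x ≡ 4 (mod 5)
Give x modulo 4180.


Product of moduli M = 19 · 11 · 4 · 5 = 4180.
Merge one congruence at a time:
  Start: x ≡ 17 (mod 19).
  Combine with x ≡ 7 (mod 11); new modulus lcm = 209.
    Write x = 17 + 19·t and substitute into x ≡ 7 (mod 11): 19·t ≡ 7 − 17 = -10 (mod 11).
    Reduce coefficients mod 11: 8·t ≡ 1 (mod 11).
    The inverse of 8 mod 11 is 7 (since 8·7 = 56 = 5·11 + 1), so t ≡ 7·1 = 7 ≡ 7 (mod 11).
    Then x = 17 + 19·7 = 150, valid modulo lcm(19, 11) = 209: x ≡ 150 (mod 209).
  Combine with x ≡ 2 (mod 4); new modulus lcm = 836.
    Write x = 150 + 209·t and substitute into x ≡ 2 (mod 4): 209·t ≡ 2 − 150 = -148 (mod 4).
    Reduce coefficients mod 4: 1·t ≡ 0 (mod 4).
    So t ≡ 0 (mod 4).
    Then x = 150 + 209·0 = 150, valid modulo lcm(209, 4) = 836: x ≡ 150 (mod 836).
  Combine with x ≡ 4 (mod 5); new modulus lcm = 4180.
    Write x = 150 + 836·t and substitute into x ≡ 4 (mod 5): 836·t ≡ 4 − 150 = -146 (mod 5).
    Reduce coefficients mod 5: 1·t ≡ 4 (mod 5).
    So t ≡ 4 (mod 5).
    Then x = 150 + 836·4 = 3494, valid modulo lcm(836, 5) = 4180: x ≡ 3494 (mod 4180).
Verify against each original: 3494 mod 19 = 17, 3494 mod 11 = 7, 3494 mod 4 = 2, 3494 mod 5 = 4.

x ≡ 3494 (mod 4180).


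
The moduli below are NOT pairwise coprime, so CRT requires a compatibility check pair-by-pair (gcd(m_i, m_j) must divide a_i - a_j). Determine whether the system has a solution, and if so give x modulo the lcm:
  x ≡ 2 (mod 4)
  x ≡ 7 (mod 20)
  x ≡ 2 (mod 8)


Moduli 4, 20, 8 are not pairwise coprime, so CRT works modulo lcm(m_i) when all pairwise compatibility conditions hold.
Pairwise compatibility: gcd(m_i, m_j) must divide a_i - a_j for every pair.
Merge one congruence at a time:
  Start: x ≡ 2 (mod 4).
  Combine with x ≡ 7 (mod 20): gcd(4, 20) = 4, and 7 - 2 = 5 is NOT divisible by 4.
    ⇒ system is inconsistent (no integer solution).

No solution (the system is inconsistent).


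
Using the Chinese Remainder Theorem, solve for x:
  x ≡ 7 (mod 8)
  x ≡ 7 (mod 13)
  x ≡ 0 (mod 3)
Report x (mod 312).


Moduli 8, 13, 3 are pairwise coprime; by CRT there is a unique solution modulo M = 8 · 13 · 3 = 312.
Solve pairwise, accumulating the modulus:
  Start with x ≡ 7 (mod 8).
  Combine with x ≡ 7 (mod 13): since gcd(8, 13) = 1, we get a unique residue mod 104.
    Write x = 7 + 8·t and substitute into x ≡ 7 (mod 13): 8·t ≡ 7 − 7 = 0 (mod 13).
    The inverse of 8 mod 13 is 5 (since 8·5 = 40 = 3·13 + 1), so t ≡ 5·0 = 0 ≡ 0 (mod 13).
    Then x = 7 + 8·0 = 7, valid modulo lcm(8, 13) = 104: x ≡ 7 (mod 104).
  Combine with x ≡ 0 (mod 3): since gcd(104, 3) = 1, we get a unique residue mod 312.
    Write x = 7 + 104·t and substitute into x ≡ 0 (mod 3): 104·t ≡ 0 − 7 = -7 (mod 3).
    Reduce coefficients mod 3: 2·t ≡ 2 (mod 3).
    The inverse of 2 mod 3 is 2 (since 2·2 = 4 = 1·3 + 1), so t ≡ 2·2 = 4 ≡ 1 (mod 3).
    Then x = 7 + 104·1 = 111, valid modulo lcm(104, 3) = 312: x ≡ 111 (mod 312).
Verify: 111 mod 8 = 7 ✓, 111 mod 13 = 7 ✓, 111 mod 3 = 0 ✓.

x ≡ 111 (mod 312).


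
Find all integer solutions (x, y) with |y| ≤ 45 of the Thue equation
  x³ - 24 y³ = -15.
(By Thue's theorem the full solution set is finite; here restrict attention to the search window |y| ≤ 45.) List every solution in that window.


The equation is x³ - 24y³ = -15. For fixed y, x³ = 24·y³ − 15, so a solution requires the RHS to be a perfect cube.
Strategy: iterate y from -45 to 45, compute RHS = 24·y³ − 15, and check whether it is a (positive or negative) perfect cube.
Check small values of y:
  y = 0: RHS = -15 is not a perfect cube.
  y = 1: RHS = 9 is not a perfect cube.
  y = -1: RHS = -39 is not a perfect cube.
  y = 2: RHS = 177 is not a perfect cube.
  y = -2: RHS = -207 is not a perfect cube.
  y = 3: RHS = 633 is not a perfect cube.
  y = -3: RHS = -663 is not a perfect cube.
Continuing the search up to |y| = 45 finds no solutions either.
No (x, y) in the scanned range satisfies the equation.

No integer solutions with |y| ≤ 45.


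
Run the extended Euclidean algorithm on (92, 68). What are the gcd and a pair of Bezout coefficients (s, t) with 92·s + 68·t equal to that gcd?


Euclidean algorithm on (92, 68) — divide until remainder is 0:
  92 = 1 · 68 + 24
  68 = 2 · 24 + 20
  24 = 1 · 20 + 4
  20 = 5 · 4 + 0
gcd(92, 68) = 4.
Track Bezout coefficients alongside the remainders: start with r₀ = 92 = a·1 + b·0 (s = 1, t = 0) and r₁ = 68 = a·0 + b·1 (s = 0, t = 1); each new remainder r_{k+1} = r_{k-1} − q_k·r_k inherits s_{k+1} = s_{k-1} − q_k·s_k, t_{k+1} = t_{k-1} − q_k·t_k, so r_k = a·s_k + b·t_k at every step:
  q = 1: r = 24, s = 1 − 1·0 = 1, t = 0 − 1·1 = -1  (check: 92·1 + 68·(-1) = 24)
  q = 2: r = 20, s = 0 − 2·1 = -2, t = 1 − 2·(-1) = 3  (check: 92·(-2) + 68·3 = 20)
  q = 1: r = 4, s = 1 − 1·(-2) = 3, t = -1 − 1·3 = -4  (check: 92·3 + 68·(-4) = 4)
The row with r = 4 (the gcd) gives the Bezout coefficients s = 3, t = -4.
Result: 92 · (3) + 68 · (-4) = 4.

gcd(92, 68) = 4; s = 3, t = -4 (check: 92·3 + 68·(-4) = 4).


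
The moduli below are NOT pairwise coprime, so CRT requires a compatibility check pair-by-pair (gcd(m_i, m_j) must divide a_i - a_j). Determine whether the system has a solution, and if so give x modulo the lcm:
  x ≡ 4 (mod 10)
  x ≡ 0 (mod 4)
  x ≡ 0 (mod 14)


Moduli 10, 4, 14 are not pairwise coprime, so CRT works modulo lcm(m_i) when all pairwise compatibility conditions hold.
Pairwise compatibility: gcd(m_i, m_j) must divide a_i - a_j for every pair.
Merge one congruence at a time:
  Start: x ≡ 4 (mod 10).
  Combine with x ≡ 0 (mod 4): gcd(10, 4) = 2; 0 - 4 = -4, which IS divisible by 2, so compatible.
    Write x = 4 + 10·t and substitute into x ≡ 0 (mod 4): 10·t ≡ 0 − 4 = -4 (mod 4).
    Divide the congruence (and modulus) by g = 2: 5·t ≡ -2 (mod 2).
    Reduce coefficients mod 2: 1·t ≡ 0 (mod 2).
    So t ≡ 0 (mod 2).
    Then x = 4 + 10·0 = 4, valid modulo lcm(10, 4) = 20: x ≡ 4 (mod 20).
  Combine with x ≡ 0 (mod 14): gcd(20, 14) = 2; 0 - 4 = -4, which IS divisible by 2, so compatible.
    Write x = 4 + 20·t and substitute into x ≡ 0 (mod 14): 20·t ≡ 0 − 4 = -4 (mod 14).
    Divide the congruence (and modulus) by g = 2: 10·t ≡ -2 (mod 7).
    Reduce coefficients mod 7: 3·t ≡ 5 (mod 7).
    The inverse of 3 mod 7 is 5 (since 3·5 = 15 = 2·7 + 1), so t ≡ 5·5 = 25 ≡ 4 (mod 7).
    Then x = 4 + 20·4 = 84, valid modulo lcm(20, 14) = 140: x ≡ 84 (mod 140).
Verify: 84 mod 10 = 4, 84 mod 4 = 0, 84 mod 14 = 0.

x ≡ 84 (mod 140).


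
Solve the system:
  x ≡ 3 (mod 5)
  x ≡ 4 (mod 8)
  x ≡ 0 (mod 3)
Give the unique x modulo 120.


Moduli 5, 8, 3 are pairwise coprime; by CRT there is a unique solution modulo M = 5 · 8 · 3 = 120.
Solve pairwise, accumulating the modulus:
  Start with x ≡ 3 (mod 5).
  Combine with x ≡ 4 (mod 8): since gcd(5, 8) = 1, we get a unique residue mod 40.
    Write x = 3 + 5·t and substitute into x ≡ 4 (mod 8): 5·t ≡ 4 − 3 = 1 (mod 8).
    The inverse of 5 mod 8 is 5 (since 5·5 = 25 = 3·8 + 1), so t ≡ 5·1 = 5 ≡ 5 (mod 8).
    Then x = 3 + 5·5 = 28, valid modulo lcm(5, 8) = 40: x ≡ 28 (mod 40).
  Combine with x ≡ 0 (mod 3): since gcd(40, 3) = 1, we get a unique residue mod 120.
    Write x = 28 + 40·t and substitute into x ≡ 0 (mod 3): 40·t ≡ 0 − 28 = -28 (mod 3).
    Reduce coefficients mod 3: 1·t ≡ 2 (mod 3).
    So t ≡ 2 (mod 3).
    Then x = 28 + 40·2 = 108, valid modulo lcm(40, 3) = 120: x ≡ 108 (mod 120).
Verify: 108 mod 5 = 3 ✓, 108 mod 8 = 4 ✓, 108 mod 3 = 0 ✓.

x ≡ 108 (mod 120).


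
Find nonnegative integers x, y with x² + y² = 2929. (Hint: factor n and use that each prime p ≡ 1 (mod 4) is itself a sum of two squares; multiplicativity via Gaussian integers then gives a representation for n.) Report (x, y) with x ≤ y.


Step 1: Factor n = 2929 = 29 · 101.
Step 2: Check the mod-4 condition on each prime factor: 29 ≡ 1 (mod 4), exponent 1; 101 ≡ 1 (mod 4), exponent 1.
All primes ≡ 3 (mod 4) appear to even exponent (or don't appear), so by the two-squares theorem n IS expressible as a sum of two squares.
Step 3: Build a representation. Here n = 29 · 101 is a product of primes ≡ 1 (mod 4). Each prime p ≡ 1 (mod 4) is itself a sum of two squares; find a² by testing p − a² for a perfect square:
  29: 29 − 1² = 28, 29 − 2² = 25 = 5² ⇒ 29 = 2² + 5².
  101: 101 − 1² = 100 = 10² ⇒ 101 = 1² + 10².
  Combine using the Brahmagupta–Fibonacci identity (a² + b²)(c² + d²) = (ac − bd)² + (ad + bc)² = (ac + bd)² + (ad − bc)²:
  29 · 101 = 2929: from (2² + 5²)(1² + 10²), take (2·1 − 5·10, 2·10 + 5·1) = (2 − 50, 20 + 5) = (-48, 25); dropping signs (only squares matter) gives (48, 25); check 48² + 25² = 2304 + 625 = 2929 ✓.
Step 4: Order so x ≤ y and verify: 25² + 48² = 625 + 2304 = 2929 = n. ✓

n = 2929 = 25² + 48² (one valid representation with x ≤ y).


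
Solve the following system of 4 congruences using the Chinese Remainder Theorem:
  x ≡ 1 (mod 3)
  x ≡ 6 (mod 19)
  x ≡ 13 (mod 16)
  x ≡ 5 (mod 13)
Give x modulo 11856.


Product of moduli M = 3 · 19 · 16 · 13 = 11856.
Merge one congruence at a time:
  Start: x ≡ 1 (mod 3).
  Combine with x ≡ 6 (mod 19); new modulus lcm = 57.
    Write x = 1 + 3·t and substitute into x ≡ 6 (mod 19): 3·t ≡ 6 − 1 = 5 (mod 19).
    The inverse of 3 mod 19 is 13 (since 3·13 = 39 = 2·19 + 1), so t ≡ 13·5 = 65 ≡ 8 (mod 19).
    Then x = 1 + 3·8 = 25, valid modulo lcm(3, 19) = 57: x ≡ 25 (mod 57).
  Combine with x ≡ 13 (mod 16); new modulus lcm = 912.
    Write x = 25 + 57·t and substitute into x ≡ 13 (mod 16): 57·t ≡ 13 − 25 = -12 (mod 16).
    Reduce coefficients mod 16: 9·t ≡ 4 (mod 16).
    The inverse of 9 mod 16 is 9 (since 9·9 = 81 = 5·16 + 1), so t ≡ 9·4 = 36 ≡ 4 (mod 16).
    Then x = 25 + 57·4 = 253, valid modulo lcm(57, 16) = 912: x ≡ 253 (mod 912).
  Combine with x ≡ 5 (mod 13); new modulus lcm = 11856.
    Write x = 253 + 912·t and substitute into x ≡ 5 (mod 13): 912·t ≡ 5 − 253 = -248 (mod 13).
    Reduce coefficients mod 13: 2·t ≡ 12 (mod 13).
    The inverse of 2 mod 13 is 7 (since 2·7 = 14 = 1·13 + 1), so t ≡ 7·12 = 84 ≡ 6 (mod 13).
    Then x = 253 + 912·6 = 5725, valid modulo lcm(912, 13) = 11856: x ≡ 5725 (mod 11856).
Verify against each original: 5725 mod 3 = 1, 5725 mod 19 = 6, 5725 mod 16 = 13, 5725 mod 13 = 5.

x ≡ 5725 (mod 11856).


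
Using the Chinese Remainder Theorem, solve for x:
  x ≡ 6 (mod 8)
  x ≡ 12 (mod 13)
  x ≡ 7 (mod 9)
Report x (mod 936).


Moduli 8, 13, 9 are pairwise coprime; by CRT there is a unique solution modulo M = 8 · 13 · 9 = 936.
Solve pairwise, accumulating the modulus:
  Start with x ≡ 6 (mod 8).
  Combine with x ≡ 12 (mod 13): since gcd(8, 13) = 1, we get a unique residue mod 104.
    Write x = 6 + 8·t and substitute into x ≡ 12 (mod 13): 8·t ≡ 12 − 6 = 6 (mod 13).
    The inverse of 8 mod 13 is 5 (since 8·5 = 40 = 3·13 + 1), so t ≡ 5·6 = 30 ≡ 4 (mod 13).
    Then x = 6 + 8·4 = 38, valid modulo lcm(8, 13) = 104: x ≡ 38 (mod 104).
  Combine with x ≡ 7 (mod 9): since gcd(104, 9) = 1, we get a unique residue mod 936.
    Write x = 38 + 104·t and substitute into x ≡ 7 (mod 9): 104·t ≡ 7 − 38 = -31 (mod 9).
    Reduce coefficients mod 9: 5·t ≡ 5 (mod 9).
    The inverse of 5 mod 9 is 2 (since 5·2 = 10 = 1·9 + 1), so t ≡ 2·5 = 10 ≡ 1 (mod 9).
    Then x = 38 + 104·1 = 142, valid modulo lcm(104, 9) = 936: x ≡ 142 (mod 936).
Verify: 142 mod 8 = 6 ✓, 142 mod 13 = 12 ✓, 142 mod 9 = 7 ✓.

x ≡ 142 (mod 936).


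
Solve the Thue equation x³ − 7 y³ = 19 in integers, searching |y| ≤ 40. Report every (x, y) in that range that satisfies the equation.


The equation is x³ - 7y³ = 19. For fixed y, x³ = 7·y³ + 19, so a solution requires the RHS to be a perfect cube.
Strategy: iterate y from -40 to 40, compute RHS = 7·y³ + 19, and check whether it is a (positive or negative) perfect cube.
Check small values of y:
  y = 0: RHS = 19 is not a perfect cube.
  y = 1: RHS = 26 is not a perfect cube.
  y = -1: RHS = 12 is not a perfect cube.
  y = 2: RHS = 75 is not a perfect cube.
  y = -2: RHS = -37 is not a perfect cube.
  y = 3: RHS = 208 is not a perfect cube.
  y = -3: RHS = -170 is not a perfect cube.
Continuing the search up to |y| = 40 finds no solutions either.
No (x, y) in the scanned range satisfies the equation.

No integer solutions with |y| ≤ 40.


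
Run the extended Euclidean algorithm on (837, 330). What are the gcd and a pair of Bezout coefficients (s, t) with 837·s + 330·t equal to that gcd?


Euclidean algorithm on (837, 330) — divide until remainder is 0:
  837 = 2 · 330 + 177
  330 = 1 · 177 + 153
  177 = 1 · 153 + 24
  153 = 6 · 24 + 9
  24 = 2 · 9 + 6
  9 = 1 · 6 + 3
  6 = 2 · 3 + 0
gcd(837, 330) = 3.
Track Bezout coefficients alongside the remainders: start with r₀ = 837 = a·1 + b·0 (s = 1, t = 0) and r₁ = 330 = a·0 + b·1 (s = 0, t = 1); each new remainder r_{k+1} = r_{k-1} − q_k·r_k inherits s_{k+1} = s_{k-1} − q_k·s_k, t_{k+1} = t_{k-1} − q_k·t_k, so r_k = a·s_k + b·t_k at every step:
  q = 2: r = 177, s = 1 − 2·0 = 1, t = 0 − 2·1 = -2  (check: 837·1 + 330·(-2) = 177)
  q = 1: r = 153, s = 0 − 1·1 = -1, t = 1 − 1·(-2) = 3  (check: 837·(-1) + 330·3 = 153)
  q = 1: r = 24, s = 1 − 1·(-1) = 2, t = -2 − 1·3 = -5  (check: 837·2 + 330·(-5) = 24)
  q = 6: r = 9, s = -1 − 6·2 = -13, t = 3 − 6·(-5) = 33  (check: 837·(-13) + 330·33 = 9)
  q = 2: r = 6, s = 2 − 2·(-13) = 28, t = -5 − 2·33 = -71  (check: 837·28 + 330·(-71) = 6)
  q = 1: r = 3, s = -13 − 1·28 = -41, t = 33 − 1·(-71) = 104  (check: 837·(-41) + 330·104 = 3)
The row with r = 3 (the gcd) gives the Bezout coefficients s = -41, t = 104.
Result: 837 · (-41) + 330 · (104) = 3.

gcd(837, 330) = 3; s = -41, t = 104 (check: 837·(-41) + 330·104 = 3).


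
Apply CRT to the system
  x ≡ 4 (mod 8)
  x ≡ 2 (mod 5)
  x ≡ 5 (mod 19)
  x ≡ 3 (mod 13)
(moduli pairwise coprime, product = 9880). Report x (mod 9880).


Product of moduli M = 8 · 5 · 19 · 13 = 9880.
Merge one congruence at a time:
  Start: x ≡ 4 (mod 8).
  Combine with x ≡ 2 (mod 5); new modulus lcm = 40.
    Write x = 4 + 8·t and substitute into x ≡ 2 (mod 5): 8·t ≡ 2 − 4 = -2 (mod 5).
    Reduce coefficients mod 5: 3·t ≡ 3 (mod 5).
    The inverse of 3 mod 5 is 2 (since 3·2 = 6 = 1·5 + 1), so t ≡ 2·3 = 6 ≡ 1 (mod 5).
    Then x = 4 + 8·1 = 12, valid modulo lcm(8, 5) = 40: x ≡ 12 (mod 40).
  Combine with x ≡ 5 (mod 19); new modulus lcm = 760.
    Write x = 12 + 40·t and substitute into x ≡ 5 (mod 19): 40·t ≡ 5 − 12 = -7 (mod 19).
    Reduce coefficients mod 19: 2·t ≡ 12 (mod 19).
    The inverse of 2 mod 19 is 10 (since 2·10 = 20 = 1·19 + 1), so t ≡ 10·12 = 120 ≡ 6 (mod 19).
    Then x = 12 + 40·6 = 252, valid modulo lcm(40, 19) = 760: x ≡ 252 (mod 760).
  Combine with x ≡ 3 (mod 13); new modulus lcm = 9880.
    Write x = 252 + 760·t and substitute into x ≡ 3 (mod 13): 760·t ≡ 3 − 252 = -249 (mod 13).
    Reduce coefficients mod 13: 6·t ≡ 11 (mod 13).
    The inverse of 6 mod 13 is 11 (since 6·11 = 66 = 5·13 + 1), so t ≡ 11·11 = 121 ≡ 4 (mod 13).
    Then x = 252 + 760·4 = 3292, valid modulo lcm(760, 13) = 9880: x ≡ 3292 (mod 9880).
Verify against each original: 3292 mod 8 = 4, 3292 mod 5 = 2, 3292 mod 19 = 5, 3292 mod 13 = 3.

x ≡ 3292 (mod 9880).


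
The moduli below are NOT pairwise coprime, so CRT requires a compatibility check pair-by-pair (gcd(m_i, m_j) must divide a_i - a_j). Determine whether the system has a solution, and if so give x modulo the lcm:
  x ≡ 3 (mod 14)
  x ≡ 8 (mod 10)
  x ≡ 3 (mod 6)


Moduli 14, 10, 6 are not pairwise coprime, so CRT works modulo lcm(m_i) when all pairwise compatibility conditions hold.
Pairwise compatibility: gcd(m_i, m_j) must divide a_i - a_j for every pair.
Merge one congruence at a time:
  Start: x ≡ 3 (mod 14).
  Combine with x ≡ 8 (mod 10): gcd(14, 10) = 2, and 8 - 3 = 5 is NOT divisible by 2.
    ⇒ system is inconsistent (no integer solution).

No solution (the system is inconsistent).


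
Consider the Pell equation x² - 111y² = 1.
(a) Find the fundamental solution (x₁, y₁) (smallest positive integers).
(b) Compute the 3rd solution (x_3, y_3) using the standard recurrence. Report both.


Step 1: Find the fundamental solution (x₁, y₁) of x² - 111y² = 1.
  Expand √111 as a continued fraction. a₀ = ⌊√111⌋ = 10; iterate m_{k+1} = d_k·a_k − m_k, d_{k+1} = (111 − m_{k+1}²)/d_k, a_{k+1} = ⌊(a₀ + m_{k+1})/d_{k+1}⌋ (starting m₀ = 0, d₀ = 1), with convergents p_k = a_k·p_{k-1} + p_{k-2}, q_k = a_k·q_{k-1} + q_{k-2} (p₋₁ = 1, q₋₁ = 0):
  k = 0: a₀ = 10; p₀/q₀ = 10/1; p₀² − 111·q₀² = 100 − 111 = -11.
  k = 1: m = 10, d = 11, a = ⌊(10 + 10)/11⌋ = 1; p/q = (1·10 + 1)/(1·1 + 0) = 11/1; p² − 111·q² = 121 − 111 = 10.
  k = 2: m = 1, d = 10, a = ⌊(10 + 1)/10⌋ = 1; p/q = (1·11 + 10)/(1·1 + 1) = 21/2; p² − 111·q² = 441 − 444 = -3.
  k = 3: m = 9, d = 3, a = ⌊(10 + 9)/3⌋ = 6; p/q = (6·21 + 11)/(6·2 + 1) = 137/13; p² − 111·q² = 18769 − 18759 = 10.
  k = 4: m = 9, d = 10, a = ⌊(10 + 9)/10⌋ = 1; p/q = (1·137 + 21)/(1·13 + 2) = 158/15; p² − 111·q² = 24964 − 24975 = -11.
  k = 5: m = 1, d = 11, a = ⌊(10 + 1)/11⌋ = 1; p/q = (1·158 + 137)/(1·15 + 13) = 295/28; p² − 111·q² = 87025 − 87024 = 1.
  The first convergent with p² − 111·q² = 1 gives the fundamental solution (x₁, y₁) = (295, 28).
Step 2: Apply the recurrence (x_{n+1}, y_{n+1}) = (x₁x_n + 111y₁y_n, x₁y_n + y₁x_n) repeatedly.
  From (x_1, y_1) = (295, 28): x_2 = 295·295 + 111·28·28 = 174049; y_2 = 295·28 + 28·295 = 16520.
  From (x_2, y_2) = (174049, 16520): x_3 = 295·174049 + 111·28·16520 = 102688615; y_3 = 295·16520 + 28·174049 = 9746772.
Step 3: Verify x_3² - 111·y_3² = 10544951650618225 - 10544951650618224 = 1 (should be 1). ✓

(x_1, y_1) = (295, 28); (x_3, y_3) = (102688615, 9746772).


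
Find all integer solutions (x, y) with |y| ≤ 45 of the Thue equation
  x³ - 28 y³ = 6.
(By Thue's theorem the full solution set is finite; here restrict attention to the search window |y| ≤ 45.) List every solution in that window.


The equation is x³ - 28y³ = 6. For fixed y, x³ = 28·y³ + 6, so a solution requires the RHS to be a perfect cube.
Strategy: iterate y from -45 to 45, compute RHS = 28·y³ + 6, and check whether it is a (positive or negative) perfect cube.
Check small values of y:
  y = 0: RHS = 6 is not a perfect cube.
  y = 1: RHS = 34 is not a perfect cube.
  y = -1: RHS = -22 is not a perfect cube.
  y = 2: RHS = 230 is not a perfect cube.
  y = -2: RHS = -218 is not a perfect cube.
  y = 3: RHS = 762 is not a perfect cube.
  y = -3: RHS = -750 is not a perfect cube.
Continuing the search up to |y| = 45 finds no solutions either.
No (x, y) in the scanned range satisfies the equation.

No integer solutions with |y| ≤ 45.


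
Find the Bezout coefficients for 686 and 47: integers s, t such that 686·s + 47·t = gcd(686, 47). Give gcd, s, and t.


Euclidean algorithm on (686, 47) — divide until remainder is 0:
  686 = 14 · 47 + 28
  47 = 1 · 28 + 19
  28 = 1 · 19 + 9
  19 = 2 · 9 + 1
  9 = 9 · 1 + 0
gcd(686, 47) = 1.
Track Bezout coefficients alongside the remainders: start with r₀ = 686 = a·1 + b·0 (s = 1, t = 0) and r₁ = 47 = a·0 + b·1 (s = 0, t = 1); each new remainder r_{k+1} = r_{k-1} − q_k·r_k inherits s_{k+1} = s_{k-1} − q_k·s_k, t_{k+1} = t_{k-1} − q_k·t_k, so r_k = a·s_k + b·t_k at every step:
  q = 14: r = 28, s = 1 − 14·0 = 1, t = 0 − 14·1 = -14  (check: 686·1 + 47·(-14) = 28)
  q = 1: r = 19, s = 0 − 1·1 = -1, t = 1 − 1·(-14) = 15  (check: 686·(-1) + 47·15 = 19)
  q = 1: r = 9, s = 1 − 1·(-1) = 2, t = -14 − 1·15 = -29  (check: 686·2 + 47·(-29) = 9)
  q = 2: r = 1, s = -1 − 2·2 = -5, t = 15 − 2·(-29) = 73  (check: 686·(-5) + 47·73 = 1)
The row with r = 1 (the gcd) gives the Bezout coefficients s = -5, t = 73.
Result: 686 · (-5) + 47 · (73) = 1.

gcd(686, 47) = 1; s = -5, t = 73 (check: 686·(-5) + 47·73 = 1).


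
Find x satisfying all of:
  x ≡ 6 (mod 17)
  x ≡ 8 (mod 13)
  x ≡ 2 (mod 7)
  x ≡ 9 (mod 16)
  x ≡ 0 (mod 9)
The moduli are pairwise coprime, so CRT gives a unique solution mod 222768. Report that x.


Product of moduli M = 17 · 13 · 7 · 16 · 9 = 222768.
Merge one congruence at a time:
  Start: x ≡ 6 (mod 17).
  Combine with x ≡ 8 (mod 13); new modulus lcm = 221.
    Write x = 6 + 17·t and substitute into x ≡ 8 (mod 13): 17·t ≡ 8 − 6 = 2 (mod 13).
    Reduce coefficients mod 13: 4·t ≡ 2 (mod 13).
    The inverse of 4 mod 13 is 10 (since 4·10 = 40 = 3·13 + 1), so t ≡ 10·2 = 20 ≡ 7 (mod 13).
    Then x = 6 + 17·7 = 125, valid modulo lcm(17, 13) = 221: x ≡ 125 (mod 221).
  Combine with x ≡ 2 (mod 7); new modulus lcm = 1547.
    Write x = 125 + 221·t and substitute into x ≡ 2 (mod 7): 221·t ≡ 2 − 125 = -123 (mod 7).
    Reduce coefficients mod 7: 4·t ≡ 3 (mod 7).
    The inverse of 4 mod 7 is 2 (since 4·2 = 8 = 1·7 + 1), so t ≡ 2·3 = 6 ≡ 6 (mod 7).
    Then x = 125 + 221·6 = 1451, valid modulo lcm(221, 7) = 1547: x ≡ 1451 (mod 1547).
  Combine with x ≡ 9 (mod 16); new modulus lcm = 24752.
    Write x = 1451 + 1547·t and substitute into x ≡ 9 (mod 16): 1547·t ≡ 9 − 1451 = -1442 (mod 16).
    Reduce coefficients mod 16: 11·t ≡ 14 (mod 16).
    The inverse of 11 mod 16 is 3 (since 11·3 = 33 = 2·16 + 1), so t ≡ 3·14 = 42 ≡ 10 (mod 16).
    Then x = 1451 + 1547·10 = 16921, valid modulo lcm(1547, 16) = 24752: x ≡ 16921 (mod 24752).
  Combine with x ≡ 0 (mod 9); new modulus lcm = 222768.
    Write x = 16921 + 24752·t and substitute into x ≡ 0 (mod 9): 24752·t ≡ 0 − 16921 = -16921 (mod 9).
    Reduce coefficients mod 9: 2·t ≡ 8 (mod 9).
    The inverse of 2 mod 9 is 5 (since 2·5 = 10 = 1·9 + 1), so t ≡ 5·8 = 40 ≡ 4 (mod 9).
    Then x = 16921 + 24752·4 = 115929, valid modulo lcm(24752, 9) = 222768: x ≡ 115929 (mod 222768).
Verify against each original: 115929 mod 17 = 6, 115929 mod 13 = 8, 115929 mod 7 = 2, 115929 mod 16 = 9, 115929 mod 9 = 0.

x ≡ 115929 (mod 222768).


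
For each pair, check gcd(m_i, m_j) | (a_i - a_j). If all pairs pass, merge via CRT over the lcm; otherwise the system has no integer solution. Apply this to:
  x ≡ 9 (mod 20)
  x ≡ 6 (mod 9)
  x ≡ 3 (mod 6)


Moduli 20, 9, 6 are not pairwise coprime, so CRT works modulo lcm(m_i) when all pairwise compatibility conditions hold.
Pairwise compatibility: gcd(m_i, m_j) must divide a_i - a_j for every pair.
Merge one congruence at a time:
  Start: x ≡ 9 (mod 20).
  Combine with x ≡ 6 (mod 9): gcd(20, 9) = 1; 6 - 9 = -3, which IS divisible by 1, so compatible.
    Write x = 9 + 20·t and substitute into x ≡ 6 (mod 9): 20·t ≡ 6 − 9 = -3 (mod 9).
    Reduce coefficients mod 9: 2·t ≡ 6 (mod 9).
    The inverse of 2 mod 9 is 5 (since 2·5 = 10 = 1·9 + 1), so t ≡ 5·6 = 30 ≡ 3 (mod 9).
    Then x = 9 + 20·3 = 69, valid modulo lcm(20, 9) = 180: x ≡ 69 (mod 180).
  Combine with x ≡ 3 (mod 6): gcd(180, 6) = 6; 3 - 69 = -66, which IS divisible by 6, so compatible.
    Write x = 69 + 180·t and substitute into x ≡ 3 (mod 6): 180·t ≡ 3 − 69 = -66 (mod 6).
    Divide the congruence (and modulus) by g = 6: 30·t ≡ -11 (mod 1).
    Modulo 1 every t works; take t = 0.
    Then x = 69 + 180·0 = 69, valid modulo lcm(180, 6) = 180: x ≡ 69 (mod 180).
Verify: 69 mod 20 = 9, 69 mod 9 = 6, 69 mod 6 = 3.

x ≡ 69 (mod 180).


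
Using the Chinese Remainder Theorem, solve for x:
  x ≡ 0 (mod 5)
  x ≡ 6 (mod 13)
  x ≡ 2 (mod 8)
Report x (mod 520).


Moduli 5, 13, 8 are pairwise coprime; by CRT there is a unique solution modulo M = 5 · 13 · 8 = 520.
Solve pairwise, accumulating the modulus:
  Start with x ≡ 0 (mod 5).
  Combine with x ≡ 6 (mod 13): since gcd(5, 13) = 1, we get a unique residue mod 65.
    Write x = 0 + 5·t and substitute into x ≡ 6 (mod 13): 5·t ≡ 6 − 0 = 6 (mod 13).
    The inverse of 5 mod 13 is 8 (since 5·8 = 40 = 3·13 + 1), so t ≡ 8·6 = 48 ≡ 9 (mod 13).
    Then x = 0 + 5·9 = 45, valid modulo lcm(5, 13) = 65: x ≡ 45 (mod 65).
  Combine with x ≡ 2 (mod 8): since gcd(65, 8) = 1, we get a unique residue mod 520.
    Write x = 45 + 65·t and substitute into x ≡ 2 (mod 8): 65·t ≡ 2 − 45 = -43 (mod 8).
    Reduce coefficients mod 8: 1·t ≡ 5 (mod 8).
    So t ≡ 5 (mod 8).
    Then x = 45 + 65·5 = 370, valid modulo lcm(65, 8) = 520: x ≡ 370 (mod 520).
Verify: 370 mod 5 = 0 ✓, 370 mod 13 = 6 ✓, 370 mod 8 = 2 ✓.

x ≡ 370 (mod 520).


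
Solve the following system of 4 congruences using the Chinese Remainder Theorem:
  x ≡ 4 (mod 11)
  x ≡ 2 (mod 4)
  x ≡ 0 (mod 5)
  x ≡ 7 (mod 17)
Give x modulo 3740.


Product of moduli M = 11 · 4 · 5 · 17 = 3740.
Merge one congruence at a time:
  Start: x ≡ 4 (mod 11).
  Combine with x ≡ 2 (mod 4); new modulus lcm = 44.
    Write x = 4 + 11·t and substitute into x ≡ 2 (mod 4): 11·t ≡ 2 − 4 = -2 (mod 4).
    Reduce coefficients mod 4: 3·t ≡ 2 (mod 4).
    The inverse of 3 mod 4 is 3 (since 3·3 = 9 = 2·4 + 1), so t ≡ 3·2 = 6 ≡ 2 (mod 4).
    Then x = 4 + 11·2 = 26, valid modulo lcm(11, 4) = 44: x ≡ 26 (mod 44).
  Combine with x ≡ 0 (mod 5); new modulus lcm = 220.
    Write x = 26 + 44·t and substitute into x ≡ 0 (mod 5): 44·t ≡ 0 − 26 = -26 (mod 5).
    Reduce coefficients mod 5: 4·t ≡ 4 (mod 5).
    The inverse of 4 mod 5 is 4 (since 4·4 = 16 = 3·5 + 1), so t ≡ 4·4 = 16 ≡ 1 (mod 5).
    Then x = 26 + 44·1 = 70, valid modulo lcm(44, 5) = 220: x ≡ 70 (mod 220).
  Combine with x ≡ 7 (mod 17); new modulus lcm = 3740.
    Write x = 70 + 220·t and substitute into x ≡ 7 (mod 17): 220·t ≡ 7 − 70 = -63 (mod 17).
    Reduce coefficients mod 17: 16·t ≡ 5 (mod 17).
    The inverse of 16 mod 17 is 16 (since 16·16 = 256 = 15·17 + 1), so t ≡ 16·5 = 80 ≡ 12 (mod 17).
    Then x = 70 + 220·12 = 2710, valid modulo lcm(220, 17) = 3740: x ≡ 2710 (mod 3740).
Verify against each original: 2710 mod 11 = 4, 2710 mod 4 = 2, 2710 mod 5 = 0, 2710 mod 17 = 7.

x ≡ 2710 (mod 3740).


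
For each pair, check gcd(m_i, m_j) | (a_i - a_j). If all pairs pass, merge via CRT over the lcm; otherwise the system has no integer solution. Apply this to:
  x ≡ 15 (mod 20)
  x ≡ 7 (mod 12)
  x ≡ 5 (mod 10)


Moduli 20, 12, 10 are not pairwise coprime, so CRT works modulo lcm(m_i) when all pairwise compatibility conditions hold.
Pairwise compatibility: gcd(m_i, m_j) must divide a_i - a_j for every pair.
Merge one congruence at a time:
  Start: x ≡ 15 (mod 20).
  Combine with x ≡ 7 (mod 12): gcd(20, 12) = 4; 7 - 15 = -8, which IS divisible by 4, so compatible.
    Write x = 15 + 20·t and substitute into x ≡ 7 (mod 12): 20·t ≡ 7 − 15 = -8 (mod 12).
    Divide the congruence (and modulus) by g = 4: 5·t ≡ -2 (mod 3).
    Reduce coefficients mod 3: 2·t ≡ 1 (mod 3).
    The inverse of 2 mod 3 is 2 (since 2·2 = 4 = 1·3 + 1), so t ≡ 2·1 = 2 ≡ 2 (mod 3).
    Then x = 15 + 20·2 = 55, valid modulo lcm(20, 12) = 60: x ≡ 55 (mod 60).
  Combine with x ≡ 5 (mod 10): gcd(60, 10) = 10; 5 - 55 = -50, which IS divisible by 10, so compatible.
    Write x = 55 + 60·t and substitute into x ≡ 5 (mod 10): 60·t ≡ 5 − 55 = -50 (mod 10).
    Divide the congruence (and modulus) by g = 10: 6·t ≡ -5 (mod 1).
    Modulo 1 every t works; take t = 0.
    Then x = 55 + 60·0 = 55, valid modulo lcm(60, 10) = 60: x ≡ 55 (mod 60).
Verify: 55 mod 20 = 15, 55 mod 12 = 7, 55 mod 10 = 5.

x ≡ 55 (mod 60).


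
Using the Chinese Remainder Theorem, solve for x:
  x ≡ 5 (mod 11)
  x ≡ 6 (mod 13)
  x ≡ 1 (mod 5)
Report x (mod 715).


Moduli 11, 13, 5 are pairwise coprime; by CRT there is a unique solution modulo M = 11 · 13 · 5 = 715.
Solve pairwise, accumulating the modulus:
  Start with x ≡ 5 (mod 11).
  Combine with x ≡ 6 (mod 13): since gcd(11, 13) = 1, we get a unique residue mod 143.
    Write x = 5 + 11·t and substitute into x ≡ 6 (mod 13): 11·t ≡ 6 − 5 = 1 (mod 13).
    The inverse of 11 mod 13 is 6 (since 11·6 = 66 = 5·13 + 1), so t ≡ 6·1 = 6 ≡ 6 (mod 13).
    Then x = 5 + 11·6 = 71, valid modulo lcm(11, 13) = 143: x ≡ 71 (mod 143).
  Combine with x ≡ 1 (mod 5): since gcd(143, 5) = 1, we get a unique residue mod 715.
    Write x = 71 + 143·t and substitute into x ≡ 1 (mod 5): 143·t ≡ 1 − 71 = -70 (mod 5).
    Reduce coefficients mod 5: 3·t ≡ 0 (mod 5).
    The inverse of 3 mod 5 is 2 (since 3·2 = 6 = 1·5 + 1), so t ≡ 2·0 = 0 ≡ 0 (mod 5).
    Then x = 71 + 143·0 = 71, valid modulo lcm(143, 5) = 715: x ≡ 71 (mod 715).
Verify: 71 mod 11 = 5 ✓, 71 mod 13 = 6 ✓, 71 mod 5 = 1 ✓.

x ≡ 71 (mod 715).


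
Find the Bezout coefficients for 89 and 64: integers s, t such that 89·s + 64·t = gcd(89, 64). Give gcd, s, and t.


Euclidean algorithm on (89, 64) — divide until remainder is 0:
  89 = 1 · 64 + 25
  64 = 2 · 25 + 14
  25 = 1 · 14 + 11
  14 = 1 · 11 + 3
  11 = 3 · 3 + 2
  3 = 1 · 2 + 1
  2 = 2 · 1 + 0
gcd(89, 64) = 1.
Track Bezout coefficients alongside the remainders: start with r₀ = 89 = a·1 + b·0 (s = 1, t = 0) and r₁ = 64 = a·0 + b·1 (s = 0, t = 1); each new remainder r_{k+1} = r_{k-1} − q_k·r_k inherits s_{k+1} = s_{k-1} − q_k·s_k, t_{k+1} = t_{k-1} − q_k·t_k, so r_k = a·s_k + b·t_k at every step:
  q = 1: r = 25, s = 1 − 1·0 = 1, t = 0 − 1·1 = -1  (check: 89·1 + 64·(-1) = 25)
  q = 2: r = 14, s = 0 − 2·1 = -2, t = 1 − 2·(-1) = 3  (check: 89·(-2) + 64·3 = 14)
  q = 1: r = 11, s = 1 − 1·(-2) = 3, t = -1 − 1·3 = -4  (check: 89·3 + 64·(-4) = 11)
  q = 1: r = 3, s = -2 − 1·3 = -5, t = 3 − 1·(-4) = 7  (check: 89·(-5) + 64·7 = 3)
  q = 3: r = 2, s = 3 − 3·(-5) = 18, t = -4 − 3·7 = -25  (check: 89·18 + 64·(-25) = 2)
  q = 1: r = 1, s = -5 − 1·18 = -23, t = 7 − 1·(-25) = 32  (check: 89·(-23) + 64·32 = 1)
The row with r = 1 (the gcd) gives the Bezout coefficients s = -23, t = 32.
Result: 89 · (-23) + 64 · (32) = 1.

gcd(89, 64) = 1; s = -23, t = 32 (check: 89·(-23) + 64·32 = 1).


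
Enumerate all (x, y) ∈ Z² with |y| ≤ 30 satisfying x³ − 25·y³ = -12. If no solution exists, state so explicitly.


The equation is x³ - 25y³ = -12. For fixed y, x³ = 25·y³ − 12, so a solution requires the RHS to be a perfect cube.
Strategy: iterate y from -30 to 30, compute RHS = 25·y³ − 12, and check whether it is a (positive or negative) perfect cube.
Check small values of y:
  y = 0: RHS = -12 is not a perfect cube.
  y = 1: RHS = 13 is not a perfect cube.
  y = -1: RHS = -37 is not a perfect cube.
  y = 2: RHS = 188 is not a perfect cube.
  y = -2: RHS = -212 is not a perfect cube.
  y = 3: RHS = 663 is not a perfect cube.
  y = -3: RHS = -687 is not a perfect cube.
Continuing the search up to |y| = 30 finds no solutions either.
No (x, y) in the scanned range satisfies the equation.

No integer solutions with |y| ≤ 30.


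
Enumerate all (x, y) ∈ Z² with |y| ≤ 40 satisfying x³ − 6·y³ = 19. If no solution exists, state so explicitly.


The equation is x³ - 6y³ = 19. For fixed y, x³ = 6·y³ + 19, so a solution requires the RHS to be a perfect cube.
Strategy: iterate y from -40 to 40, compute RHS = 6·y³ + 19, and check whether it is a (positive or negative) perfect cube.
Check small values of y:
  y = 0: RHS = 19 is not a perfect cube.
  y = 1: RHS = 25 is not a perfect cube.
  y = -1: RHS = 13 is not a perfect cube.
  y = 2: RHS = 67 is not a perfect cube.
  y = -2: RHS = -29 is not a perfect cube.
  y = 3: RHS = 181 is not a perfect cube.
  y = -3: RHS = -143 is not a perfect cube.
Continuing the search up to |y| = 40 finds no solutions either.
No (x, y) in the scanned range satisfies the equation.

No integer solutions with |y| ≤ 40.


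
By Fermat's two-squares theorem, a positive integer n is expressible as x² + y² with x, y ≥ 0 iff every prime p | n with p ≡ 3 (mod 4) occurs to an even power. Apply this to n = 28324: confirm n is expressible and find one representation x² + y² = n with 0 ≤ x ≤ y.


Step 1: Factor n = 28324 = 2^2 · 73 · 97.
Step 2: Check the mod-4 condition on each prime factor: 2 = 2 (special); 73 ≡ 1 (mod 4), exponent 1; 97 ≡ 1 (mod 4), exponent 1.
All primes ≡ 3 (mod 4) appear to even exponent (or don't appear), so by the two-squares theorem n IS expressible as a sum of two squares.
Step 3: Build a representation. Group n = k² · m with k = 2 and m = 73 · 97 = 7081 (a product of primes ≡ 1 (mod 4)); a representation of m scales to one of n via (k·x)² + (k·y)² = k²(x² + y²). Each prime p ≡ 1 (mod 4) is itself a sum of two squares; find a² by testing p − a² for a perfect square:
  73: 73 − 1² = 72, 73 − 2² = 69, 73 − 3² = 64 = 8² ⇒ 73 = 3² + 8².
  97: 97 − 1² = 96, 97 − 2² = 93, 97 − 3² = 88, 97 − 4² = 81 = 9² ⇒ 97 = 4² + 9².
  Combine using the Brahmagupta–Fibonacci identity (a² + b²)(c² + d²) = (ac − bd)² + (ad + bc)² = (ac + bd)² + (ad − bc)²:
  73 · 97 = 7081: from (3² + 8²)(4² + 9²), take (3·4 − 8·9, 3·9 + 8·4) = (12 − 72, 27 + 32) = (-60, 59); dropping signs (only squares matter) gives (60, 59); check 60² + 59² = 3600 + 3481 = 7081 ✓.
  Scale by k = 2: (2·60, 2·59) = (120, 118).
Step 4: Order so x ≤ y and verify: 118² + 120² = 13924 + 14400 = 28324 = n. ✓

n = 28324 = 118² + 120² (one valid representation with x ≤ y).


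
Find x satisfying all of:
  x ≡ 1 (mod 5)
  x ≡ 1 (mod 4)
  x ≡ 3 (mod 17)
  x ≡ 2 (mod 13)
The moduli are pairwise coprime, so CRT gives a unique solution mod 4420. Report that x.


Product of moduli M = 5 · 4 · 17 · 13 = 4420.
Merge one congruence at a time:
  Start: x ≡ 1 (mod 5).
  Combine with x ≡ 1 (mod 4); new modulus lcm = 20.
    Write x = 1 + 5·t and substitute into x ≡ 1 (mod 4): 5·t ≡ 1 − 1 = 0 (mod 4).
    Reduce coefficients mod 4: 1·t ≡ 0 (mod 4).
    So t ≡ 0 (mod 4).
    Then x = 1 + 5·0 = 1, valid modulo lcm(5, 4) = 20: x ≡ 1 (mod 20).
  Combine with x ≡ 3 (mod 17); new modulus lcm = 340.
    Write x = 1 + 20·t and substitute into x ≡ 3 (mod 17): 20·t ≡ 3 − 1 = 2 (mod 17).
    Reduce coefficients mod 17: 3·t ≡ 2 (mod 17).
    The inverse of 3 mod 17 is 6 (since 3·6 = 18 = 1·17 + 1), so t ≡ 6·2 = 12 ≡ 12 (mod 17).
    Then x = 1 + 20·12 = 241, valid modulo lcm(20, 17) = 340: x ≡ 241 (mod 340).
  Combine with x ≡ 2 (mod 13); new modulus lcm = 4420.
    Write x = 241 + 340·t and substitute into x ≡ 2 (mod 13): 340·t ≡ 2 − 241 = -239 (mod 13).
    Reduce coefficients mod 13: 2·t ≡ 8 (mod 13).
    The inverse of 2 mod 13 is 7 (since 2·7 = 14 = 1·13 + 1), so t ≡ 7·8 = 56 ≡ 4 (mod 13).
    Then x = 241 + 340·4 = 1601, valid modulo lcm(340, 13) = 4420: x ≡ 1601 (mod 4420).
Verify against each original: 1601 mod 5 = 1, 1601 mod 4 = 1, 1601 mod 17 = 3, 1601 mod 13 = 2.

x ≡ 1601 (mod 4420).


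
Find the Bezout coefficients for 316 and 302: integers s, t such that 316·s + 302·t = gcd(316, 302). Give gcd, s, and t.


Euclidean algorithm on (316, 302) — divide until remainder is 0:
  316 = 1 · 302 + 14
  302 = 21 · 14 + 8
  14 = 1 · 8 + 6
  8 = 1 · 6 + 2
  6 = 3 · 2 + 0
gcd(316, 302) = 2.
Track Bezout coefficients alongside the remainders: start with r₀ = 316 = a·1 + b·0 (s = 1, t = 0) and r₁ = 302 = a·0 + b·1 (s = 0, t = 1); each new remainder r_{k+1} = r_{k-1} − q_k·r_k inherits s_{k+1} = s_{k-1} − q_k·s_k, t_{k+1} = t_{k-1} − q_k·t_k, so r_k = a·s_k + b·t_k at every step:
  q = 1: r = 14, s = 1 − 1·0 = 1, t = 0 − 1·1 = -1  (check: 316·1 + 302·(-1) = 14)
  q = 21: r = 8, s = 0 − 21·1 = -21, t = 1 − 21·(-1) = 22  (check: 316·(-21) + 302·22 = 8)
  q = 1: r = 6, s = 1 − 1·(-21) = 22, t = -1 − 1·22 = -23  (check: 316·22 + 302·(-23) = 6)
  q = 1: r = 2, s = -21 − 1·22 = -43, t = 22 − 1·(-23) = 45  (check: 316·(-43) + 302·45 = 2)
The row with r = 2 (the gcd) gives the Bezout coefficients s = -43, t = 45.
Result: 316 · (-43) + 302 · (45) = 2.

gcd(316, 302) = 2; s = -43, t = 45 (check: 316·(-43) + 302·45 = 2).


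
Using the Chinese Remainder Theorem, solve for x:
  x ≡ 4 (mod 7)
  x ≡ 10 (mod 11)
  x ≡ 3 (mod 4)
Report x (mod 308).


Moduli 7, 11, 4 are pairwise coprime; by CRT there is a unique solution modulo M = 7 · 11 · 4 = 308.
Solve pairwise, accumulating the modulus:
  Start with x ≡ 4 (mod 7).
  Combine with x ≡ 10 (mod 11): since gcd(7, 11) = 1, we get a unique residue mod 77.
    Write x = 4 + 7·t and substitute into x ≡ 10 (mod 11): 7·t ≡ 10 − 4 = 6 (mod 11).
    The inverse of 7 mod 11 is 8 (since 7·8 = 56 = 5·11 + 1), so t ≡ 8·6 = 48 ≡ 4 (mod 11).
    Then x = 4 + 7·4 = 32, valid modulo lcm(7, 11) = 77: x ≡ 32 (mod 77).
  Combine with x ≡ 3 (mod 4): since gcd(77, 4) = 1, we get a unique residue mod 308.
    Write x = 32 + 77·t and substitute into x ≡ 3 (mod 4): 77·t ≡ 3 − 32 = -29 (mod 4).
    Reduce coefficients mod 4: 1·t ≡ 3 (mod 4).
    So t ≡ 3 (mod 4).
    Then x = 32 + 77·3 = 263, valid modulo lcm(77, 4) = 308: x ≡ 263 (mod 308).
Verify: 263 mod 7 = 4 ✓, 263 mod 11 = 10 ✓, 263 mod 4 = 3 ✓.

x ≡ 263 (mod 308).


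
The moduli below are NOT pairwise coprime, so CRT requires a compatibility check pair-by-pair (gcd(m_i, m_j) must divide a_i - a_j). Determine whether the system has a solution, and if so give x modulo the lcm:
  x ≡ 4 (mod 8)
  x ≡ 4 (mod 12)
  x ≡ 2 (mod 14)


Moduli 8, 12, 14 are not pairwise coprime, so CRT works modulo lcm(m_i) when all pairwise compatibility conditions hold.
Pairwise compatibility: gcd(m_i, m_j) must divide a_i - a_j for every pair.
Merge one congruence at a time:
  Start: x ≡ 4 (mod 8).
  Combine with x ≡ 4 (mod 12): gcd(8, 12) = 4; 4 - 4 = 0, which IS divisible by 4, so compatible.
    Write x = 4 + 8·t and substitute into x ≡ 4 (mod 12): 8·t ≡ 4 − 4 = 0 (mod 12).
    Divide the congruence (and modulus) by g = 4: 2·t ≡ 0 (mod 3).
    The inverse of 2 mod 3 is 2 (since 2·2 = 4 = 1·3 + 1), so t ≡ 2·0 = 0 ≡ 0 (mod 3).
    Then x = 4 + 8·0 = 4, valid modulo lcm(8, 12) = 24: x ≡ 4 (mod 24).
  Combine with x ≡ 2 (mod 14): gcd(24, 14) = 2; 2 - 4 = -2, which IS divisible by 2, so compatible.
    Write x = 4 + 24·t and substitute into x ≡ 2 (mod 14): 24·t ≡ 2 − 4 = -2 (mod 14).
    Divide the congruence (and modulus) by g = 2: 12·t ≡ -1 (mod 7).
    Reduce coefficients mod 7: 5·t ≡ 6 (mod 7).
    The inverse of 5 mod 7 is 3 (since 5·3 = 15 = 2·7 + 1), so t ≡ 3·6 = 18 ≡ 4 (mod 7).
    Then x = 4 + 24·4 = 100, valid modulo lcm(24, 14) = 168: x ≡ 100 (mod 168).
Verify: 100 mod 8 = 4, 100 mod 12 = 4, 100 mod 14 = 2.

x ≡ 100 (mod 168).
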